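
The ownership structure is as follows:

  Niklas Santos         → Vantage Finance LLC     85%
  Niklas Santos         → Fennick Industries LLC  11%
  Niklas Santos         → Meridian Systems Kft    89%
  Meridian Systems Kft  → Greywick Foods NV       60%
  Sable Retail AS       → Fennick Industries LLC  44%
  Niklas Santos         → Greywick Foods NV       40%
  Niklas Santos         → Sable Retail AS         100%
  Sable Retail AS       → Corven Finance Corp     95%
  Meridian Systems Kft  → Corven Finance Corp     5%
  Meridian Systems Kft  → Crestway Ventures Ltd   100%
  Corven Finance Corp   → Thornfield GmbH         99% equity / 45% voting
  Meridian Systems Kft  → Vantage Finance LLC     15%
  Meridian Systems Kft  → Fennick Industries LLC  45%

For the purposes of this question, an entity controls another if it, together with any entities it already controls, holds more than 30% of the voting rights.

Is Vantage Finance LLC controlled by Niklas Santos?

Yes

Niklas holds 89% of Meridian, so Niklas controls Meridian.
Meridian and Niklas together hold 15% + 85% = 100% of Vantage, so Niklas controls Vantage.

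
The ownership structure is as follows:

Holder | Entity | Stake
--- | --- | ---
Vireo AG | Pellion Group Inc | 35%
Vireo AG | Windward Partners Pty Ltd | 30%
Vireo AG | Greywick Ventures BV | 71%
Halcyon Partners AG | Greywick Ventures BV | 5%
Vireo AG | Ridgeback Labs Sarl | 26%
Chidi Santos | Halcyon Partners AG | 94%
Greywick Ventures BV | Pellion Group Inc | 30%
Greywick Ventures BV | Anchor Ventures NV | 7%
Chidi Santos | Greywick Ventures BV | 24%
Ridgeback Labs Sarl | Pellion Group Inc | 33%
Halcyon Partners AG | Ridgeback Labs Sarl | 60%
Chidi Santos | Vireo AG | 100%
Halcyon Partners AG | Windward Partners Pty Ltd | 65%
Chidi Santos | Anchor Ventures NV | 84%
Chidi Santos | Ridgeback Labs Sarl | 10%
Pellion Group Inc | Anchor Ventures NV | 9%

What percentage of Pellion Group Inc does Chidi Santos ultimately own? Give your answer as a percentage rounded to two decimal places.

Chidi reaches Pellion along 7 paths.
Via Greywick: 24% × 30% = 7.2%.
Via Vireo → Greywick: 100% × 71% × 30% = 21.3%.
Via Halcyon → Greywick: 94% × 5% × 30% = 1.41%.
Via Vireo → Ridgeback: 100% × 26% × 33% = 8.58%.
Via Halcyon → Ridgeback: 94% × 60% × 33% = 18.612%.
Via Ridgeback: 10% × 33% = 3.3%.
Via Vireo: 100% × 35% = 35%.
Total: 7.2% + 21.3% + 1.41% + 8.58% + 18.612% + 3.3% + 35% = 95.402%.
Rounded: 95.40%.

95.40%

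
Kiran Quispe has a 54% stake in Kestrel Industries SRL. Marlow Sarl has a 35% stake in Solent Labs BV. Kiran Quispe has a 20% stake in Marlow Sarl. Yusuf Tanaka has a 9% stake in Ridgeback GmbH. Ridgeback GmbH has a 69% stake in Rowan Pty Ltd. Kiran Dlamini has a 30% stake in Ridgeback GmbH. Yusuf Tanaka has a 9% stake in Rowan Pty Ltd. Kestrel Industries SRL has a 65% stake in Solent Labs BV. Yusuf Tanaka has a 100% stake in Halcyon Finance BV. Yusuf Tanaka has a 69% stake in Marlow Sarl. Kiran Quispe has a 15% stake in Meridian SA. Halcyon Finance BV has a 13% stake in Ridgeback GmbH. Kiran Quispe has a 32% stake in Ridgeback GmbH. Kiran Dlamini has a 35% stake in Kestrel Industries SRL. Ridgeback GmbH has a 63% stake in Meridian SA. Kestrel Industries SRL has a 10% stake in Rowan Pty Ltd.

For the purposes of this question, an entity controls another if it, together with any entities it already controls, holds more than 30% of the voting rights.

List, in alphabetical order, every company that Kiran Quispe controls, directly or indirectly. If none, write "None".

Kiran Quispe holds 54% of Kestrel, so Kiran Quispe controls Kestrel.
Kiran Quispe holds 32% of Ridgeback, so Kiran Quispe controls Ridgeback.
Kestrel holds 65% of Solent, so Kiran Quispe controls Solent.
Ridgeback and Kiran Quispe together hold 63% + 15% = 78% of Meridian, so Kiran Quispe controls Meridian.
Kestrel and Ridgeback together hold 10% + 69% = 79% of Rowan, so Kiran Quispe controls Rowan.
No other company's threshold is met.

Kestrel Industries SRL, Meridian SA, Ridgeback GmbH, Rowan Pty Ltd, Solent Labs BV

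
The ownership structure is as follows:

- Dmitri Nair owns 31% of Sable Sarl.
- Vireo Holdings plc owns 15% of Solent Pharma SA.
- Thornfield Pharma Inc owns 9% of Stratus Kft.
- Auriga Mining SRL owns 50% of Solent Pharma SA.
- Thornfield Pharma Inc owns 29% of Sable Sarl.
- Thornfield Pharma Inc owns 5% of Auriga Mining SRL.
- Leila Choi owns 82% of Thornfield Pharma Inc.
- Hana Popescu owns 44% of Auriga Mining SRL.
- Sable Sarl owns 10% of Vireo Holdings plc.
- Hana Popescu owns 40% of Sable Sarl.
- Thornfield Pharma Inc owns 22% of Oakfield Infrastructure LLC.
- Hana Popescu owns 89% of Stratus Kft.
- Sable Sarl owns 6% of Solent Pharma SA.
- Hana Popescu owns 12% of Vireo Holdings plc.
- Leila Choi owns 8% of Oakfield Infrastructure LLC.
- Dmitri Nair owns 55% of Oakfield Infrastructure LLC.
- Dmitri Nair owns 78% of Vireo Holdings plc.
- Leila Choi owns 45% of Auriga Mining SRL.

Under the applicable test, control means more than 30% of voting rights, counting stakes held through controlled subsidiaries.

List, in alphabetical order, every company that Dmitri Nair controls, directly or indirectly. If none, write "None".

Dmitri holds 31% of Sable, so Dmitri controls Sable.
Dmitri holds 55% of Oakfield, so Dmitri controls Oakfield.
Sable and Dmitri together hold 10% + 78% = 88% of Vireo, so Dmitri controls Vireo.
No other company's threshold is met.

Oakfield Infrastructure LLC, Sable Sarl, Vireo Holdings plc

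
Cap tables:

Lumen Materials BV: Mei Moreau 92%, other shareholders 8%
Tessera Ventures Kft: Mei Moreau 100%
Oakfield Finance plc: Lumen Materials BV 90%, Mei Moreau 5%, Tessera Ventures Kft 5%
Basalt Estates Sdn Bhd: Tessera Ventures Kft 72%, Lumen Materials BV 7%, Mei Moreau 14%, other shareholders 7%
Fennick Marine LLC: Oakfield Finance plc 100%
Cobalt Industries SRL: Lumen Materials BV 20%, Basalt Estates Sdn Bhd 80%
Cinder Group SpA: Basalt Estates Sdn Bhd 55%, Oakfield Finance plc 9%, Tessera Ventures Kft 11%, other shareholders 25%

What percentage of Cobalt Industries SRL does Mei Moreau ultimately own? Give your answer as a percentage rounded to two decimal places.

Mei reaches Cobalt along 4 paths.
Via Lumen: 92% × 20% = 18.4%.
Via Tessera → Basalt: 100% × 72% × 80% = 57.6%.
Via Lumen → Basalt: 92% × 7% × 80% = 5.152%.
Via Basalt: 14% × 80% = 11.2%.
Total: 18.4% + 57.6% + 5.152% + 11.2% = 92.352%.
Rounded: 92.35%.

92.35%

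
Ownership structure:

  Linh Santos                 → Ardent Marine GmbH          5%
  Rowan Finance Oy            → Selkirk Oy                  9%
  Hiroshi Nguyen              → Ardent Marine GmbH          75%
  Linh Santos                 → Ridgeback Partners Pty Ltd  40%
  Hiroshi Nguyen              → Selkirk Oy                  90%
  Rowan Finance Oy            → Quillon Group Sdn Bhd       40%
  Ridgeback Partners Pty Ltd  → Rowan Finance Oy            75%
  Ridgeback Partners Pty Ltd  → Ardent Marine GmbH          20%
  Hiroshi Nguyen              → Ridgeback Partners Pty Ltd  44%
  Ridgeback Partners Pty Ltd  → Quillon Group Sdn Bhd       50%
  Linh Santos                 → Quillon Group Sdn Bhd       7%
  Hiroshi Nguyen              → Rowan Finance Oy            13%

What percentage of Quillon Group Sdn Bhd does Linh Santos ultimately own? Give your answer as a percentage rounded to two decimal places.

39.00%

Linh reaches Quillon along 3 paths.
Via Ridgeback → Rowan: 40% × 75% × 40% = 12%.
Via Ridgeback: 40% × 50% = 20%.
Direct stake: 7% = 7%.
Total: 12% + 20% + 7% = 39%.
Rounded: 39.00%.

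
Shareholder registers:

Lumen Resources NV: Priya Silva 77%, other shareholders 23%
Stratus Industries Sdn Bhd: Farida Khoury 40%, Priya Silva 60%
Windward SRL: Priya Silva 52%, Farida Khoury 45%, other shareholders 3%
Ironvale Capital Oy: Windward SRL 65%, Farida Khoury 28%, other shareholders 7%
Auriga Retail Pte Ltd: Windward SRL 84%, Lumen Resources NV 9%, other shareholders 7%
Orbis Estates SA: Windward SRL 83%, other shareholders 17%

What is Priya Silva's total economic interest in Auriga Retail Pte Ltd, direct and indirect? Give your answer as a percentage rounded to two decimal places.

Priya reaches Auriga along 2 paths.
Via Windward: 52% × 84% = 43.68%.
Via Lumen: 77% × 9% = 6.93%.
Total: 43.68% + 6.93% = 50.61%.

50.61%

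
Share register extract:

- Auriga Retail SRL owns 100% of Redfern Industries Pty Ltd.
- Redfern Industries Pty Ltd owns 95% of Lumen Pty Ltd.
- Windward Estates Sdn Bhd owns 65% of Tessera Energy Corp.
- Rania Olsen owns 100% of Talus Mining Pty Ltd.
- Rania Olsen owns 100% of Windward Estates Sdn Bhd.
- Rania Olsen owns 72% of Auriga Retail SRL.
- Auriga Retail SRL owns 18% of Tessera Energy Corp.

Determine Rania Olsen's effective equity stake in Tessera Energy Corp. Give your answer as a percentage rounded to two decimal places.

77.96%

Rania reaches Tessera along 2 paths.
Via Auriga: 72% × 18% = 12.96%.
Via Windward: 100% × 65% = 65%.
Total: 12.96% + 65% = 77.96%.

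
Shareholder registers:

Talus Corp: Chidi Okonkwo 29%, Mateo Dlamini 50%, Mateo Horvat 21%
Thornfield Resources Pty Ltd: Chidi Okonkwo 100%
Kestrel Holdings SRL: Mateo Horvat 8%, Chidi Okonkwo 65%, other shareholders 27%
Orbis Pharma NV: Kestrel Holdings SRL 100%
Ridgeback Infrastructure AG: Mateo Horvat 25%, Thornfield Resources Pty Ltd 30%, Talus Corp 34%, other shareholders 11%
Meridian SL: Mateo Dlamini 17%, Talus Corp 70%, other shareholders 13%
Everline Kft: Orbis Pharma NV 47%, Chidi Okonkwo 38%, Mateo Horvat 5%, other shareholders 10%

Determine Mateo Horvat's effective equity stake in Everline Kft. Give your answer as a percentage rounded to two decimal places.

8.76%

Mateo Horvat reaches Everline along 2 paths.
Via Kestrel → Orbis: 8% × 100% × 47% = 3.76%.
Direct stake: 5% = 5%.
Total: 3.76% + 5% = 8.76%.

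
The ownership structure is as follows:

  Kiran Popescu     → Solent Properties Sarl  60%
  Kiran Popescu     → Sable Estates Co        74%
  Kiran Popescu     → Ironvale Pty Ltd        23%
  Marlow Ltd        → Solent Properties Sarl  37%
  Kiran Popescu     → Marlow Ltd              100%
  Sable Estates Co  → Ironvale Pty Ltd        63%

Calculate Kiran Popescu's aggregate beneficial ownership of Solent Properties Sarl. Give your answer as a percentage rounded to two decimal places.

Kiran reaches Solent along 2 paths.
Direct stake: 60% = 60%.
Via Marlow: 100% × 37% = 37%.
Total: 60% + 37% = 97%.
Rounded: 97.00%.

97.00%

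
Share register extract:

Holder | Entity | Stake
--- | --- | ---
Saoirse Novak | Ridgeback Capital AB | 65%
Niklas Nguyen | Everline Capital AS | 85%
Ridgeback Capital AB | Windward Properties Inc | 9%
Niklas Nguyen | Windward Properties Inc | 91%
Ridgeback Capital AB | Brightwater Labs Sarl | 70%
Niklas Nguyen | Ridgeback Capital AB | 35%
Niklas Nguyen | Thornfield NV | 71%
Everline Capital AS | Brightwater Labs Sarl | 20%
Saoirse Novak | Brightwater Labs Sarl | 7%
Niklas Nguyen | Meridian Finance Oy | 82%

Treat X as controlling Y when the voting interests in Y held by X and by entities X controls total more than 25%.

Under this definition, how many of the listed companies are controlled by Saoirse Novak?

Saoirse holds 65% of Ridgeback, so Saoirse controls Ridgeback.
Ridgeback and Saoirse together hold 70% + 7% = 77% of Brightwater, so Saoirse controls Brightwater.
No other company's threshold is met.
Saoirse controls 2 companies.

2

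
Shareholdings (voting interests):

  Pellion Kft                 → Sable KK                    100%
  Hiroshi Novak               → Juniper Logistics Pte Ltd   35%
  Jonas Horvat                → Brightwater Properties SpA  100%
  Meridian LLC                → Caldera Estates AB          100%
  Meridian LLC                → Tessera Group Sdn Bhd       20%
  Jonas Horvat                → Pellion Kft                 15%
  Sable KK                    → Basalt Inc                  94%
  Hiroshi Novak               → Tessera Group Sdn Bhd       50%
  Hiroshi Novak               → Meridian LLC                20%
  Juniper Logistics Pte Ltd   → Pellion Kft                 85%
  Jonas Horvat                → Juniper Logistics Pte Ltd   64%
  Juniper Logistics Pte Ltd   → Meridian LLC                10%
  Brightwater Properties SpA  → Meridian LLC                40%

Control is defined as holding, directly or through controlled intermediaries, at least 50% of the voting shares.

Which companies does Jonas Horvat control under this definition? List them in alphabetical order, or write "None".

Jonas holds 64% of Juniper, so Jonas controls Juniper.
Jonas holds 100% of Brightwater, so Jonas controls Brightwater.
Juniper and Brightwater together hold 10% + 40% = 50% of Meridian, so Jonas controls Meridian.
Jonas and Juniper together hold 15% + 85% = 100% of Pellion, so Jonas controls Pellion.
Pellion holds 100% of Sable, so Jonas controls Sable.
Sable holds 94% of Basalt, so Jonas controls Basalt.
Meridian holds 100% of Caldera, so Jonas controls Caldera.
No other company's threshold is met.

Basalt Inc, Brightwater Properties SpA, Caldera Estates AB, Juniper Logistics Pte Ltd, Meridian LLC, Pellion Kft, Sable KK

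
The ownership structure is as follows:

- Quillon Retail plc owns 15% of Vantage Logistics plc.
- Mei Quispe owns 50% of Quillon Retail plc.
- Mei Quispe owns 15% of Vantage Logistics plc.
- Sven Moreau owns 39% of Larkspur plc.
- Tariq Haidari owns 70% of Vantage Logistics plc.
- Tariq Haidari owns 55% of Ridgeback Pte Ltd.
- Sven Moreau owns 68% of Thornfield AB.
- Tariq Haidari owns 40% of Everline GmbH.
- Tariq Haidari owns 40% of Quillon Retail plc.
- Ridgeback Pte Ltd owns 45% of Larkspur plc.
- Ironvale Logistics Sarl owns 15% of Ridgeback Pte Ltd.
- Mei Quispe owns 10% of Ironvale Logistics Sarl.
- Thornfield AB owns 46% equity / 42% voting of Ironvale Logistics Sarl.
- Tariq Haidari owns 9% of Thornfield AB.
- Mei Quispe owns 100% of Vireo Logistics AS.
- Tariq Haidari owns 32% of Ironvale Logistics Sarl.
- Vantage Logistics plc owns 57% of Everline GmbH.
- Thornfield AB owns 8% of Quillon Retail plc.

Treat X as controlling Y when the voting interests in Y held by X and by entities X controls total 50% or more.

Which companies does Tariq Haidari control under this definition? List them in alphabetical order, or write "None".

Tariq holds 55% of Ridgeback, so Tariq controls Ridgeback.
Tariq holds 70% of Vantage, so Tariq controls Vantage.
Vantage and Tariq together hold 57% + 40% = 97% of Everline, so Tariq controls Everline.
No other company's threshold is met.

Everline GmbH, Ridgeback Pte Ltd, Vantage Logistics plc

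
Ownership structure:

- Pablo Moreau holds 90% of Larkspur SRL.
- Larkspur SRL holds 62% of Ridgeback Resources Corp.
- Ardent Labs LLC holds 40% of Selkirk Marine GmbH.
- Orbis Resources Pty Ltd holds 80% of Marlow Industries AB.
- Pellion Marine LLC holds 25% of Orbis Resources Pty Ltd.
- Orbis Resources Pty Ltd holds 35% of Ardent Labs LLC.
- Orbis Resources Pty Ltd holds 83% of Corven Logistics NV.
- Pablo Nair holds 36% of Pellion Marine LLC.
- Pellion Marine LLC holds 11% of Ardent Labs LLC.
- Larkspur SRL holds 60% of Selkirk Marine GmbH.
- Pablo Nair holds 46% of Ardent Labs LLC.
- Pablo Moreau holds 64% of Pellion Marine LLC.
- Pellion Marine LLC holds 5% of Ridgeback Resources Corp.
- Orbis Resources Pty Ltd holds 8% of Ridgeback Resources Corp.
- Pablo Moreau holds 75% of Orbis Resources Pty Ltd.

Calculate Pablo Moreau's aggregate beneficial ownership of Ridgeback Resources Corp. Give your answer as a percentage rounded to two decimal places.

Pablo Moreau reaches Ridgeback along 4 paths.
Via Orbis: 75% × 8% = 6%.
Via Pellion → Orbis: 64% × 25% × 8% = 1.28%.
Via Pellion: 64% × 5% = 3.2%.
Via Larkspur: 90% × 62% = 55.8%.
Total: 6% + 1.28% + 3.2% + 55.8% = 66.28%.

66.28%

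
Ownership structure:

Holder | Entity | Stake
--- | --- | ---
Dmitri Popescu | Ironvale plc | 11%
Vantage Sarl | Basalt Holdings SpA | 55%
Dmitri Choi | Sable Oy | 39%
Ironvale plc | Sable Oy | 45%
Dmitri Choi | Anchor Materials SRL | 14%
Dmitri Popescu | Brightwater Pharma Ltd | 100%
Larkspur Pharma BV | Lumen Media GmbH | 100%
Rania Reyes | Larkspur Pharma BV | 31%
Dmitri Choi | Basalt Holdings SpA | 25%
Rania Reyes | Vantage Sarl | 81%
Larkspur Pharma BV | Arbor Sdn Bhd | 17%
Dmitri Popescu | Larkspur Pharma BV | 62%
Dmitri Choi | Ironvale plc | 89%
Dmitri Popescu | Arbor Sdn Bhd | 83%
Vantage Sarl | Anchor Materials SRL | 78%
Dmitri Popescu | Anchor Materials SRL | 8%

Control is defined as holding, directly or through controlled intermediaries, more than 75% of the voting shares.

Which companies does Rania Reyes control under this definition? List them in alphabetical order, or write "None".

Rania holds 81% of Vantage, so Rania controls Vantage.
Vantage holds 78% of Anchor, so Rania controls Anchor.
No other company's threshold is met.

Anchor Materials SRL, Vantage Sarl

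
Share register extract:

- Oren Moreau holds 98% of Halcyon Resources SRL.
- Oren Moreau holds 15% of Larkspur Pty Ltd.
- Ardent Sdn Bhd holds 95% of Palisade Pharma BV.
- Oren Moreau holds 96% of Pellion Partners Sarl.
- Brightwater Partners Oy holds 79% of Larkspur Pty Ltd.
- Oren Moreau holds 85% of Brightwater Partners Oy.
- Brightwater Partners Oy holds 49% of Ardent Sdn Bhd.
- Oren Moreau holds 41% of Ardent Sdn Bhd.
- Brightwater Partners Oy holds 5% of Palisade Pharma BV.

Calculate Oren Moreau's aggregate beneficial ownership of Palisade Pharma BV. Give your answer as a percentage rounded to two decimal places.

82.77%

Oren reaches Palisade along 3 paths.
Via Ardent: 41% × 95% = 38.95%.
Via Brightwater → Ardent: 85% × 49% × 95% = 39.5675%.
Via Brightwater: 85% × 5% = 4.25%.
Total: 38.95% + 39.5675% + 4.25% = 82.7675%.
Rounded: 82.77%.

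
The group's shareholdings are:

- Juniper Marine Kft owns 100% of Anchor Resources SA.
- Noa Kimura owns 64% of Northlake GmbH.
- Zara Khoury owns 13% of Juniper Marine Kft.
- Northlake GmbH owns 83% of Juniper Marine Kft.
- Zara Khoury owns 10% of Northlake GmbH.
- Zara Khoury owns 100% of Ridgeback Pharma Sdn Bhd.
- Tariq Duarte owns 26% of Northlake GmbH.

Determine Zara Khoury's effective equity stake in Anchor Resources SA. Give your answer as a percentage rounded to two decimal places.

21.30%

Zara reaches Anchor along 2 paths.
Via Juniper: 13% × 100% = 13%.
Via Northlake → Juniper: 10% × 83% × 100% = 8.3%.
Total: 13% + 8.3% = 21.3%.
Rounded: 21.30%.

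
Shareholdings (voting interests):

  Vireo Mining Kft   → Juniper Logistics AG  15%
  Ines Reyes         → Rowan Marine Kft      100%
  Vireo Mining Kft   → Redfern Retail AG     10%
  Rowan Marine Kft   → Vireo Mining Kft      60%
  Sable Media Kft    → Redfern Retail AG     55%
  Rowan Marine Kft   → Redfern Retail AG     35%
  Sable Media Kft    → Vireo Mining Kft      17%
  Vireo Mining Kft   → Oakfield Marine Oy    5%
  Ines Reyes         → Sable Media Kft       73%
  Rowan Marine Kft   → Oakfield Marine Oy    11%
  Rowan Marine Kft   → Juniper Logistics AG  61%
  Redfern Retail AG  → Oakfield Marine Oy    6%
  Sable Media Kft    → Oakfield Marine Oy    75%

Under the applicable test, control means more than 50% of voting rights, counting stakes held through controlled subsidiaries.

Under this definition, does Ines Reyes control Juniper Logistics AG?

Ines holds 100% of Rowan, so Ines controls Rowan.
Ines holds 73% of Sable, so Ines controls Sable.
Sable and Rowan together hold 17% + 60% = 77% of Vireo, so Ines controls Vireo.
Vireo and Rowan together hold 15% + 61% = 76% of Juniper, so Ines controls Juniper.

Yes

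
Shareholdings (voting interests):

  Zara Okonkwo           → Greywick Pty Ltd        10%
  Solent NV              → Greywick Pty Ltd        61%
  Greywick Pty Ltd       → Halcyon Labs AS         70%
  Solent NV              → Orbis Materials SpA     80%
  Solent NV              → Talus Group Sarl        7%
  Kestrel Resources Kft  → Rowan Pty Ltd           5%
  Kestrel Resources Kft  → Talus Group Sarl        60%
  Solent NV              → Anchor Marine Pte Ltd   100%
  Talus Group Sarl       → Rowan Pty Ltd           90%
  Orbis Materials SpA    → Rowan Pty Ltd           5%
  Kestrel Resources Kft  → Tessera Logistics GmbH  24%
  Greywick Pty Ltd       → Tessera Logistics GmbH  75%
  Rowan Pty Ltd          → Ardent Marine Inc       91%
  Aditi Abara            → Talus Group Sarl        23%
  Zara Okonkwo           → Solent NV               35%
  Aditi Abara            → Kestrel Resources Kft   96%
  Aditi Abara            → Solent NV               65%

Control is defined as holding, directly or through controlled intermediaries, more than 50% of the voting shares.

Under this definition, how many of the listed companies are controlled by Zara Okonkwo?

0

Zara's largest direct stake is 35% in Solent, which does not meet the threshold.
Zara controls 0 companies.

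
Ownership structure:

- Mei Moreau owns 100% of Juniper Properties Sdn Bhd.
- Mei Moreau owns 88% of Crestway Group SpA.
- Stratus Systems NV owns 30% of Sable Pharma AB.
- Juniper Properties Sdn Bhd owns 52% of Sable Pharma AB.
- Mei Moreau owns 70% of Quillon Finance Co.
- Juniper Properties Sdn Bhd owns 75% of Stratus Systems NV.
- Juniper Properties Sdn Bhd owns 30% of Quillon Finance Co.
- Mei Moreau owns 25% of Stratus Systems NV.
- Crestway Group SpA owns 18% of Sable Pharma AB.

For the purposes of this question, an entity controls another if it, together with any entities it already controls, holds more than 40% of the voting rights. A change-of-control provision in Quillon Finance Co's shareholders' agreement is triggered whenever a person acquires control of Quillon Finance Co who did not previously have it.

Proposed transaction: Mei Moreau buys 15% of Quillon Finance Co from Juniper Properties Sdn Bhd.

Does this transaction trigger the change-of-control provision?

No

The purchase adds only to Mei's holdings (Juniper's stake shrinks), so Mei is the only person who could newly come to control Quillon.
Mei holds 100% of Juniper, so Mei controls Juniper.
Juniper and Mei together hold 30% + 70% = 100% of Quillon, so Mei controls Quillon.
So Mei already controls Quillon before the transaction.
After the purchase, Mei's direct stake in Quillon rises to 70% + 15% = 85%, and Juniper's stake falls to 15%.
Mei controlled Quillon already, so this is not a new person acquiring control; every other person's position is unchanged or reduced.
No new person acquires control, so the clause is not triggered.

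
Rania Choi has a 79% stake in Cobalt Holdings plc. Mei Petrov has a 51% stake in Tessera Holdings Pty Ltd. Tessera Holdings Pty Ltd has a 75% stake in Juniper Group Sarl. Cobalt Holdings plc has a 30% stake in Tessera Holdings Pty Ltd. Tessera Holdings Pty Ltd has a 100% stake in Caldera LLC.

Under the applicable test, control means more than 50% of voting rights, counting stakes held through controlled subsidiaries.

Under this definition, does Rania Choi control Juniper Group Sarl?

Rania holds 79% of Cobalt, so Rania controls Cobalt.
Neither Rania nor any entity Rania controls holds any voting interest in Juniper.
So Rania does not control Juniper.

No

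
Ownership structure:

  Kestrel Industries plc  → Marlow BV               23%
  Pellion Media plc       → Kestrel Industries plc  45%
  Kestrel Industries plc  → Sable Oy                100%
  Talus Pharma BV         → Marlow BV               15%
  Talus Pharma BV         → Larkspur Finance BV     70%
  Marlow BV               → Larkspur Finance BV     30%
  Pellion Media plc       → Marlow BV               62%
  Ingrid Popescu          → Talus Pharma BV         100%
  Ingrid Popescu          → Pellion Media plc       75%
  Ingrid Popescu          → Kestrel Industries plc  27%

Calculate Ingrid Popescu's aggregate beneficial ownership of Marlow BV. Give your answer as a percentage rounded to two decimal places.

75.47%

Ingrid reaches Marlow along 4 paths.
Via Pellion → Kestrel: 75% × 45% × 23% = 7.7625%.
Via Kestrel: 27% × 23% = 6.21%.
Via Talus: 100% × 15% = 15%.
Via Pellion: 75% × 62% = 46.5%.
Total: 7.7625% + 6.21% + 15% + 46.5% = 75.4725%.
Rounded: 75.47%.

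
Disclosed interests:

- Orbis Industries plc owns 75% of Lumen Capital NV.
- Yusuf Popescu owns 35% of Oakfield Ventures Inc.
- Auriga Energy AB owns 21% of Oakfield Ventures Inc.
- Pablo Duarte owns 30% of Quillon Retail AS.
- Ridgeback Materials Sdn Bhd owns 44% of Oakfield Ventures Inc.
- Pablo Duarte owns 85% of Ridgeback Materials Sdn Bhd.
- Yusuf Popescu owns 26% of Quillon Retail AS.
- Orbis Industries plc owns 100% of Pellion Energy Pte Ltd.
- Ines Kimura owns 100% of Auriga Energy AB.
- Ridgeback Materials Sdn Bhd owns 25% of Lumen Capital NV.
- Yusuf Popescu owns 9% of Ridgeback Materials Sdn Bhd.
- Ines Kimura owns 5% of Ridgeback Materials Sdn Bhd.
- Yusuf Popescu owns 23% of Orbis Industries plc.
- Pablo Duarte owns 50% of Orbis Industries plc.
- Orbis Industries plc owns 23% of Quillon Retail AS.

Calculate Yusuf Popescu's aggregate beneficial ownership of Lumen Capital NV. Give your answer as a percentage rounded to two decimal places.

19.50%

Yusuf reaches Lumen along 2 paths.
Via Ridgeback: 9% × 25% = 2.25%.
Via Orbis: 23% × 75% = 17.25%.
Total: 2.25% + 17.25% = 19.5%.
Rounded: 19.50%.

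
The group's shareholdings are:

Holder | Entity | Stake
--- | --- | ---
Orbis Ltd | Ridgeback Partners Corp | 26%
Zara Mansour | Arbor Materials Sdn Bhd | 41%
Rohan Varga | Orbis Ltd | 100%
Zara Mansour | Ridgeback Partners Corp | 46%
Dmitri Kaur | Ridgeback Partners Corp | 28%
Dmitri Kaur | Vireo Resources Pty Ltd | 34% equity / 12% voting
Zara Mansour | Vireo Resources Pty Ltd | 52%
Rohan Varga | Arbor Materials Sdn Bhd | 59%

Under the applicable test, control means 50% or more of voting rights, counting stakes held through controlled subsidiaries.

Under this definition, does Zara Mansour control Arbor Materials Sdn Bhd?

Zara holds 52% of Vireo, so Zara controls Vireo.
In Arbor, Zara's side holds only 41%, not ≥ 50%.
So Zara does not control Arbor.

No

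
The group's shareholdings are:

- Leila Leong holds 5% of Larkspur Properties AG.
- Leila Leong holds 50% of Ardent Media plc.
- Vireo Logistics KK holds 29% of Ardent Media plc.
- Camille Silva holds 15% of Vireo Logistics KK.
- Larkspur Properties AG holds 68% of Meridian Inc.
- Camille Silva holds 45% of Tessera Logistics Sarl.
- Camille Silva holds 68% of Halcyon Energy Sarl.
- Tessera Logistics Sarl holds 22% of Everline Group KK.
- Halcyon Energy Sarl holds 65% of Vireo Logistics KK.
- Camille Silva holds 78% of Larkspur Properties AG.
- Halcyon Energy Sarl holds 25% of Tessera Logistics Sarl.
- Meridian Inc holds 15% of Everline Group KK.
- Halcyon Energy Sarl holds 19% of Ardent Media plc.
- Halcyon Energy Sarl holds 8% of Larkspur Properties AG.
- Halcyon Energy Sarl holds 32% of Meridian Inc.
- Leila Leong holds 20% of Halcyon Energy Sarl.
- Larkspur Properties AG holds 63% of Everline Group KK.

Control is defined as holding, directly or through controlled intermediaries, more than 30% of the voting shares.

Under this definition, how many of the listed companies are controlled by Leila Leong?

Leila holds 50% of Ardent, so Leila controls Ardent.
No other company's threshold is met.
Leila controls 1 company.

1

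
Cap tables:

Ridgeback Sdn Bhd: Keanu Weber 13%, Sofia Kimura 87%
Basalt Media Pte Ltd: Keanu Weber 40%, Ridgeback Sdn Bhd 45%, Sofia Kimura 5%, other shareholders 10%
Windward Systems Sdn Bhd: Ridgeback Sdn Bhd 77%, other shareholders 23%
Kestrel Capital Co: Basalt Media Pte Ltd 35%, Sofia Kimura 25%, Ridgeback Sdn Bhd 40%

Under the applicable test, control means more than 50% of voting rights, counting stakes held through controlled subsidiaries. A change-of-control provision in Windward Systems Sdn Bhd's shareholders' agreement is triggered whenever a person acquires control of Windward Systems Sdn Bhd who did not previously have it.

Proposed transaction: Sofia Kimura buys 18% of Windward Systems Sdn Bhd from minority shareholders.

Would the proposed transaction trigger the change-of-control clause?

The purchase changes only Sofia's holdings, so Sofia is the only person who could newly come to control Windward.
Sofia holds 87% of Ridgeback, so Sofia controls Ridgeback.
Ridgeback holds 77% of Windward, so Sofia controls Windward.
So Sofia already controls Windward before the transaction.
After the purchase, Sofia holds 18% of Windward directly.
Sofia controlled Windward already, so this is not a new person acquiring control; every other person's position is unchanged or reduced.
No new person acquires control, so the clause is not triggered.

No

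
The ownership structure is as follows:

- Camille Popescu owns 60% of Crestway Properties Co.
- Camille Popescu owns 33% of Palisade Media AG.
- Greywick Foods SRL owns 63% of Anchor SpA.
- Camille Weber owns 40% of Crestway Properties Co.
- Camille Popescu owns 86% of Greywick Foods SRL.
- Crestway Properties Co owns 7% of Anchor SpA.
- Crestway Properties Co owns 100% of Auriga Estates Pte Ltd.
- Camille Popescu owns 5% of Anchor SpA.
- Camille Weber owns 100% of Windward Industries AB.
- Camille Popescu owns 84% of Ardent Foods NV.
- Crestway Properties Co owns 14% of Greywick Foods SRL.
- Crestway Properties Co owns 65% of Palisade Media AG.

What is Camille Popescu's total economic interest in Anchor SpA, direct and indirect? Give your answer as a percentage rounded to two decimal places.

68.67%

Camille Popescu reaches Anchor along 4 paths.
Direct stake: 5% = 5%.
Via Crestway: 60% × 7% = 4.2%.
Via Crestway → Greywick: 60% × 14% × 63% = 5.292%.
Via Greywick: 86% × 63% = 54.18%.
Total: 5% + 4.2% + 5.292% + 54.18% = 68.672%.
Rounded: 68.67%.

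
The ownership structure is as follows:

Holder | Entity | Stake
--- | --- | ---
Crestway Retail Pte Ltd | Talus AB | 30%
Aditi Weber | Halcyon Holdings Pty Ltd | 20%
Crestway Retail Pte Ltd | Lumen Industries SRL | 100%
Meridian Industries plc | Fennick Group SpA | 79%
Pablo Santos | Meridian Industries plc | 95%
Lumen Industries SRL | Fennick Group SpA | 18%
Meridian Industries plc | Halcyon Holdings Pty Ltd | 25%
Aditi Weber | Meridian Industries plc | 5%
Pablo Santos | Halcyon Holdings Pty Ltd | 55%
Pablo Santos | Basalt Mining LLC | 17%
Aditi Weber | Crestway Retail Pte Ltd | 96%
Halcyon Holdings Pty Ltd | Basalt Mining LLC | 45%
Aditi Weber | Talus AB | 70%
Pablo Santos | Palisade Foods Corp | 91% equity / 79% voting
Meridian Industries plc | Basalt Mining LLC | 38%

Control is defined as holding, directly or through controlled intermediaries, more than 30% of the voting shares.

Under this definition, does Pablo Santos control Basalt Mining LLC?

Pablo holds 95% of Meridian, so Pablo controls Meridian.
Meridian and Pablo together hold 25% + 55% = 80% of Halcyon, so Pablo controls Halcyon.
Halcyon and Meridian and Pablo together hold 45% + 38% + 17% = 100% of Basalt, so Pablo controls Basalt.

Yes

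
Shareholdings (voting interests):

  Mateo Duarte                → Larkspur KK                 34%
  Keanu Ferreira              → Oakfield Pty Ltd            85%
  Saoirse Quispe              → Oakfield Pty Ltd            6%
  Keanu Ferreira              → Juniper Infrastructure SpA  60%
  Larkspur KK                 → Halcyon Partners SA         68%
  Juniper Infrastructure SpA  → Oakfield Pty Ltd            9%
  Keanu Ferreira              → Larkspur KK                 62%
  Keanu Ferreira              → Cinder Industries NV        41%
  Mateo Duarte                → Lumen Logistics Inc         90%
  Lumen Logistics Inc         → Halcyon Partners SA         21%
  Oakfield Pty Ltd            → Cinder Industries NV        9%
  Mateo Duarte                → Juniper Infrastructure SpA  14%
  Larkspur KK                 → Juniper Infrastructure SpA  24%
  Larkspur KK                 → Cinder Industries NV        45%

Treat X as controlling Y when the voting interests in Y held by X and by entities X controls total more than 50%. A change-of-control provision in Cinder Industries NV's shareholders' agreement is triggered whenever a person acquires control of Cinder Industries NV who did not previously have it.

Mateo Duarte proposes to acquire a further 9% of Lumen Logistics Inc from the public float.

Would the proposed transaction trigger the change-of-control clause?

The purchase changes only Mateo's holdings, so Mateo is the only person who could newly come to control Cinder.
Mateo holds 90% of Lumen, so Mateo controls Lumen.
Neither Mateo nor any entity Mateo controls holds any voting interest in Cinder.
So before the transaction, Mateo does not control Cinder.
After the purchase, Mateo's direct stake in Lumen rises to 90% + 9% = 99%.
Mateo holds 99% of Lumen, so Mateo controls Lumen.
After the transaction, neither Mateo nor any entity Mateo controls holds a voting interest in Cinder, so Mateo still does not control it.
No new person acquires control, so the clause is not triggered.

No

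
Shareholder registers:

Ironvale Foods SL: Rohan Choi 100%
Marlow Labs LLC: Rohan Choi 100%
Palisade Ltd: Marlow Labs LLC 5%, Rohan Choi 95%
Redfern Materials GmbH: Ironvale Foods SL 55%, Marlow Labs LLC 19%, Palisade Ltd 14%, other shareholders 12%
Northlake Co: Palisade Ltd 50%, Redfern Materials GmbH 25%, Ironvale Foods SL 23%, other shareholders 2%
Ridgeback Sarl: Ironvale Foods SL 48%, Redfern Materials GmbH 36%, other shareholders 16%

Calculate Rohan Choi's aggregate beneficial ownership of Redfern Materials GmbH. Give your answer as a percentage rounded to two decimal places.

Rohan reaches Redfern along 4 paths.
Via Ironvale: 100% × 55% = 55%.
Via Marlow: 100% × 19% = 19%.
Via Marlow → Palisade: 100% × 5% × 14% = 0.7%.
Via Palisade: 95% × 14% = 13.3%.
Total: 55% + 19% + 0.7% + 13.3% = 88%.
Rounded: 88.00%.

88.00%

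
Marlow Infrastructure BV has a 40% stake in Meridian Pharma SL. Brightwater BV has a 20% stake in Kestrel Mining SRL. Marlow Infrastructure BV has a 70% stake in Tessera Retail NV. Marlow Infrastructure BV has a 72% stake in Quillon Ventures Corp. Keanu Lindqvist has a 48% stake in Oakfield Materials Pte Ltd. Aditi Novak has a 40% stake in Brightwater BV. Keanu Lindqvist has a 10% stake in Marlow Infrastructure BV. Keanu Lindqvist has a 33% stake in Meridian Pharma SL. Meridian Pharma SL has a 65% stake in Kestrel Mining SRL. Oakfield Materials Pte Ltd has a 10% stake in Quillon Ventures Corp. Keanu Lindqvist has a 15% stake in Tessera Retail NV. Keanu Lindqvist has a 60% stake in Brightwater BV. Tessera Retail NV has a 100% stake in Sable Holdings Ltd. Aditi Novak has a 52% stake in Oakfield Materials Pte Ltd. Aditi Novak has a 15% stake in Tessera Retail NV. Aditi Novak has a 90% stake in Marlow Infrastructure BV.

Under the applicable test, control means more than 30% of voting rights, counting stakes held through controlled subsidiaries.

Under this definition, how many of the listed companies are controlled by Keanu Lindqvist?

4

Keanu holds 48% of Oakfield, so Keanu controls Oakfield.
Keanu holds 60% of Brightwater, so Keanu controls Brightwater.
Keanu holds 33% of Meridian, so Keanu controls Meridian.
Brightwater and Meridian together hold 20% + 65% = 85% of Kestrel, so Keanu controls Kestrel.
No other company's threshold is met.
Keanu controls 4 companies.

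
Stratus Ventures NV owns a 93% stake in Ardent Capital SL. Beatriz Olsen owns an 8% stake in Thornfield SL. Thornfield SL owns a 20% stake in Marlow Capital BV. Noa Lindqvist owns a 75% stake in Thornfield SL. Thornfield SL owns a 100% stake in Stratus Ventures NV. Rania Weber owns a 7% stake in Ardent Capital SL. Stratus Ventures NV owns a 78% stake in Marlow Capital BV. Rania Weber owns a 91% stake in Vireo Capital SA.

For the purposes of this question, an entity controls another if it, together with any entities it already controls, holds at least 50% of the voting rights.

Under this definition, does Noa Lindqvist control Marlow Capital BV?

Noa holds 75% of Thornfield, so Noa controls Thornfield.
Thornfield holds 100% of Stratus, so Noa controls Stratus.
Thornfield and Stratus together hold 20% + 78% = 98% of Marlow, so Noa controls Marlow.

Yes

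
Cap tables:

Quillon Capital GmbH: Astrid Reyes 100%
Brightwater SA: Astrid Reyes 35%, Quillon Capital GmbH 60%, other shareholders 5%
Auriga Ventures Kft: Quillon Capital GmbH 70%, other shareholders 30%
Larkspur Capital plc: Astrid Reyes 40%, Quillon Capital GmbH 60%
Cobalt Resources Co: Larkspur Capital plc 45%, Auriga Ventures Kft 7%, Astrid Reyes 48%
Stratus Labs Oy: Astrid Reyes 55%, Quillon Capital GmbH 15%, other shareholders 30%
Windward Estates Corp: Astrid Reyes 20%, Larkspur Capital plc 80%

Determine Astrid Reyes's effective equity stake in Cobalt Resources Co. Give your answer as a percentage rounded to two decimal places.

97.90%

Astrid reaches Cobalt along 4 paths.
Via Larkspur: 40% × 45% = 18%.
Via Quillon → Larkspur: 100% × 60% × 45% = 27%.
Via Quillon → Auriga: 100% × 70% × 7% = 4.9%.
Direct stake: 48% = 48%.
Total: 18% + 27% + 4.9% + 48% = 97.9%.
Rounded: 97.90%.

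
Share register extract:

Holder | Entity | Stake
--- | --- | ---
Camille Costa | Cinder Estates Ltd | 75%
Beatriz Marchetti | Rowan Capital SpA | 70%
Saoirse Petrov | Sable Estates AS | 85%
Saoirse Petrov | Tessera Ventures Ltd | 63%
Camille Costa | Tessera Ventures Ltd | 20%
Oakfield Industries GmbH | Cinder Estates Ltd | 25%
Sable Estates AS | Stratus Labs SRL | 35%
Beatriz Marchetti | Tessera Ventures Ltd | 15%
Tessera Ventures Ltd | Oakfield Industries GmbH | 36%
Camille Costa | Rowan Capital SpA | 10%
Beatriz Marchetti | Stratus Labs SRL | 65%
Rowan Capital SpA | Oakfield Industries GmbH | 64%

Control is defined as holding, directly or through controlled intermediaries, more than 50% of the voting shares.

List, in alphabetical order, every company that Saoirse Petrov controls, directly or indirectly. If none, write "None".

Saoirse holds 63% of Tessera, so Saoirse controls Tessera.
Saoirse holds 85% of Sable, so Saoirse controls Sable.
No other company's threshold is met.

Sable Estates AS, Tessera Ventures Ltd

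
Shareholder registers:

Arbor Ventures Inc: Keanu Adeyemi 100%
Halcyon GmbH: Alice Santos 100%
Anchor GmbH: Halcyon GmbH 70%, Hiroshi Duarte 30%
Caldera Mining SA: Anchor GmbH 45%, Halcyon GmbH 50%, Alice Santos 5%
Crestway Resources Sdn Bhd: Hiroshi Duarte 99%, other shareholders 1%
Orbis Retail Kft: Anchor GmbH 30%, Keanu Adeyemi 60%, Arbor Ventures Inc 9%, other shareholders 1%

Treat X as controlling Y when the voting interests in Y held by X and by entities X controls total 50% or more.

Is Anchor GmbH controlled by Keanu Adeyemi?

Keanu holds 100% of Arbor, so Keanu controls Arbor.
Keanu and Arbor together hold 60% + 9% = 69% of Orbis, so Keanu controls Orbis.
Neither Keanu nor any entity Keanu controls holds any voting interest in Anchor.
So Keanu does not control Anchor.

No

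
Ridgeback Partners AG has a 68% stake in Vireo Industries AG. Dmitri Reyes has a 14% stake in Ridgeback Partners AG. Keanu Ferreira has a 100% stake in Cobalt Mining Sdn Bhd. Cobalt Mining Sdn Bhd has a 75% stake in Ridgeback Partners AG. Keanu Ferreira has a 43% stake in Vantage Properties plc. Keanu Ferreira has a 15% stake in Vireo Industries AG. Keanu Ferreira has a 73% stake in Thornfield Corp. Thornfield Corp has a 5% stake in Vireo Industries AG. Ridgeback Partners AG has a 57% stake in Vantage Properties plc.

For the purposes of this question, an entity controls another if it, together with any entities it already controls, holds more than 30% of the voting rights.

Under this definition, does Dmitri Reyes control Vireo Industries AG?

Dmitri's largest direct stake is 14% in Ridgeback, which does not meet the threshold, so Dmitri controls no company.
Neither Dmitri nor any entity Dmitri controls holds any voting interest in Vireo.
So Dmitri does not control Vireo.

No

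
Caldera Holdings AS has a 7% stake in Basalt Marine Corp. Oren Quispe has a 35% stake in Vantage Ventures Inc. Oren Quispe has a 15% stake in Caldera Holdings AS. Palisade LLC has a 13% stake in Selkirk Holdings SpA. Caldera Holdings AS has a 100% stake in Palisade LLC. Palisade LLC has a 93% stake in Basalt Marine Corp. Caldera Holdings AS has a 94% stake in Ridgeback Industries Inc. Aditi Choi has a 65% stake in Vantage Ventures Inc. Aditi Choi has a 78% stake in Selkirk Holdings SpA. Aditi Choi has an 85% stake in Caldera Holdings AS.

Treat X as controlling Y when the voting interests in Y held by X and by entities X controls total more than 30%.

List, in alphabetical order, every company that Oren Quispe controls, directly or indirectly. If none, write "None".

Vantage Ventures Inc

Oren holds 35% of Vantage, so Oren controls Vantage.
No other company's threshold is met.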